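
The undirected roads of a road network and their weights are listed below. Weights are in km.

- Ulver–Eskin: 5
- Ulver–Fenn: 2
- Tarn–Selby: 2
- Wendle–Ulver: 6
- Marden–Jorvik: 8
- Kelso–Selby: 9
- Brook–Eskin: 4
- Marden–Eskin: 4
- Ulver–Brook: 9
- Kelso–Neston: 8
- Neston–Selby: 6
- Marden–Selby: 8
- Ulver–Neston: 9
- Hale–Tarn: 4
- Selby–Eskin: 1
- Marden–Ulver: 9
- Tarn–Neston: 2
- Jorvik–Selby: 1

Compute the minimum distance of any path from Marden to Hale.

Compare a few routes:
Marden–Selby–Tarn–Hale: 8+2+4 = 14
Marden–Jorvik–Selby–Tarn–Hale: 8+1+2+4 = 15
Marden–Eskin–Selby–Tarn–Hale: 4+1+2+4 = 11
Cheapest is Marden–Eskin–Selby–Tarn–Hale at 11 km.

11 km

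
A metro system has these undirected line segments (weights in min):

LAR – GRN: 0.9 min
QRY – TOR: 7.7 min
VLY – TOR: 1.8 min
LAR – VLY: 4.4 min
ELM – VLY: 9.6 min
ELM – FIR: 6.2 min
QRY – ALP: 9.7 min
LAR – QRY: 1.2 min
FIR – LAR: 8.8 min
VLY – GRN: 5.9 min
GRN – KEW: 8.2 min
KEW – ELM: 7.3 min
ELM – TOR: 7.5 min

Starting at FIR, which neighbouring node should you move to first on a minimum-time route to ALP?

LAR

Enumerating some paths:
FIR → LAR → QRY → ALP: 8.8+1.2+9.7 = 19.7
FIR → ELM → VLY → LAR → QRY → ALP: 6.2+9.6+4.4+1.2+9.7 = 31.1
FIR → ELM → TOR → VLY → LAR → QRY → ALP: 6.2+7.5+1.8+4.4+1.2+9.7 = 30.8
Cheapest is FIR → LAR → QRY → ALP at 19.7 min.
So from FIR the first move is to LAR.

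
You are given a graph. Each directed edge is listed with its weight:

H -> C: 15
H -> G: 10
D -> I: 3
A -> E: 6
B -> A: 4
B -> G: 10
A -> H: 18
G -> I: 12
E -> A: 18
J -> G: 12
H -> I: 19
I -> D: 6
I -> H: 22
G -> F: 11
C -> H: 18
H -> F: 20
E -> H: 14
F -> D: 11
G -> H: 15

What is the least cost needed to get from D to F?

45

Shortest distances from D:
D: 0
I: 3  (via D)
H: 25  (via I)
G: 35  (via H)
C: 40  (via H)
F: 45  (via H)
Shortest route: D–I–H–F = 45.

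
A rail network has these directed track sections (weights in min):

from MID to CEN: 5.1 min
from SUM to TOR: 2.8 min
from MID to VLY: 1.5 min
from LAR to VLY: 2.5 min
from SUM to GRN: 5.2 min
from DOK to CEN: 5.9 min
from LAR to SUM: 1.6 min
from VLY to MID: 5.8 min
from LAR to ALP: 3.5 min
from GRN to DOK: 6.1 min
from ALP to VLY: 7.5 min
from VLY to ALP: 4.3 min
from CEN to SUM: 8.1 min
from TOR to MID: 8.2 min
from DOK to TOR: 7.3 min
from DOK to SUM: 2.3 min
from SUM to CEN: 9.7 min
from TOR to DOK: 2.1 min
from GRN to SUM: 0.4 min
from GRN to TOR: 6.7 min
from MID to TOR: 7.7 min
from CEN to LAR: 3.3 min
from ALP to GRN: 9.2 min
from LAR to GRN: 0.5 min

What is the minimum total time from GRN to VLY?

Shortest distances from GRN:
GRN: 0
SUM: 0.4  (via GRN)
TOR: 3.2  (via SUM)
DOK: 5.3  (via TOR)
CEN: 10.1  (via SUM)
MID: 11.4  (via TOR)
VLY: 12.9  (via MID)
Shortest route: GRN–SUM–TOR–MID–VLY = 12.9 min.

12.9 min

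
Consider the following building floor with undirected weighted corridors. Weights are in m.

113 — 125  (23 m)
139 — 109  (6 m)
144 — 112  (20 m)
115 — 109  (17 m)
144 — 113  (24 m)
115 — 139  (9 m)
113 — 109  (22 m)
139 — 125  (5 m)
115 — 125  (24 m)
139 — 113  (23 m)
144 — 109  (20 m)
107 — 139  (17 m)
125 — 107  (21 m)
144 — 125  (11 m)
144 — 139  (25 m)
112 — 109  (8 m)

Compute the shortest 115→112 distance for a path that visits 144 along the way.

Shortest 115→144: 115–139–125–144 = 25
Best 144 to 112: 144–112 costing 20
Total via 144: 25 + 20 = 45 m.

45 m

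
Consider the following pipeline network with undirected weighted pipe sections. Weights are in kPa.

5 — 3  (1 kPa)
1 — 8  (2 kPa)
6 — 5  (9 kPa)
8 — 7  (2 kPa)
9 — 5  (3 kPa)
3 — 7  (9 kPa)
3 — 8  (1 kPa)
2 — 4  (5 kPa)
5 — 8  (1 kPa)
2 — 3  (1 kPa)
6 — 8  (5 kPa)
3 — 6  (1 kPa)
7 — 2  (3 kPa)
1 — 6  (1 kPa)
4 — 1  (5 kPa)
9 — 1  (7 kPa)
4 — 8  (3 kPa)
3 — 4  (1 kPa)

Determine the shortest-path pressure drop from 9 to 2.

Settle nodes by increasing distance from 9:
9: 0
5: 3  (via 9)
3: 4  (via 5)
8: 4  (via 5)
2: 5  (via 3)
Shortest route: 9 → 5 → 3 → 2 = 5 kPa.

5 kPa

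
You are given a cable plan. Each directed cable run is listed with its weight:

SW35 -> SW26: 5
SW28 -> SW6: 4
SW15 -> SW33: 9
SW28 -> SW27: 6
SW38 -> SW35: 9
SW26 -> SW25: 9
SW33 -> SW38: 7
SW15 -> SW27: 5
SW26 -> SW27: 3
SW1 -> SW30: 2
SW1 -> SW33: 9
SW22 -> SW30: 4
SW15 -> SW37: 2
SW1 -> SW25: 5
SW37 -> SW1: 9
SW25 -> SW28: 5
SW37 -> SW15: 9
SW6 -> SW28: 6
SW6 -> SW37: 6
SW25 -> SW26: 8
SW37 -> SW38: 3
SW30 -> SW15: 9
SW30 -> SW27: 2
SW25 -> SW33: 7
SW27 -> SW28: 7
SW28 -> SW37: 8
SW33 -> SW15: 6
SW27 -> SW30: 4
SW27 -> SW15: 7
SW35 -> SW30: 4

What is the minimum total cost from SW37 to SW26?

Compare a few routes:
SW37 - SW38 - SW35 - SW26: 3+9+5 = 17
SW37 - SW1 - SW25 - SW26: 9+5+8 = 22
SW37 - SW1 - SW33 - SW38 - SW35 - SW26: 9+9+7+9+5 = 39
The minimum is 17 via SW37 - SW38 - SW35 - SW26.

17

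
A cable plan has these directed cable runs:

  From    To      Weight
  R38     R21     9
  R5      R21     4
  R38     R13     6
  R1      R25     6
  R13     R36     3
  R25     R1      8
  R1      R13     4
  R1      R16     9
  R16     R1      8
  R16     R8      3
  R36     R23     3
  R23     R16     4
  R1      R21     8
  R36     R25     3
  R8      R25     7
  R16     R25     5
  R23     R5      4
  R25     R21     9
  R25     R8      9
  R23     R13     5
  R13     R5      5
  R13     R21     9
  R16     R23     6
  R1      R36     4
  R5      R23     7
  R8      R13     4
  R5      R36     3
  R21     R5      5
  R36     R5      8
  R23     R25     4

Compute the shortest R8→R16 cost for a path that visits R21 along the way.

28

Best R8 to R21: R8 → R13 → R21 costing 13
Best R21 to R16: R21 → R5 → R36 → R23 → R16 costing 15
Total via R21: 13 + 15 = 28.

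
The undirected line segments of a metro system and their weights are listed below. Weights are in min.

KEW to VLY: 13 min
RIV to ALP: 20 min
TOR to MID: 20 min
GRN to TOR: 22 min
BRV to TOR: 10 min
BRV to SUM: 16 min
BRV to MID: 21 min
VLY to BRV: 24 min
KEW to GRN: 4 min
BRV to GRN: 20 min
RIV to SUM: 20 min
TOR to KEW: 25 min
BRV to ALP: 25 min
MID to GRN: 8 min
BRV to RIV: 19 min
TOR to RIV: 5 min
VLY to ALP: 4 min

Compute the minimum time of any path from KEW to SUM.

40 min

Shortest distances from KEW:
KEW: 0
GRN: 4  (via KEW)
MID: 12  (via GRN)
VLY: 13  (via KEW)
ALP: 17  (via VLY)
BRV: 24  (via GRN)
TOR: 25  (via KEW)
RIV: 30  (via TOR)
SUM: 40  (via BRV)
Shortest route: KEW → GRN → BRV → SUM = 40 min.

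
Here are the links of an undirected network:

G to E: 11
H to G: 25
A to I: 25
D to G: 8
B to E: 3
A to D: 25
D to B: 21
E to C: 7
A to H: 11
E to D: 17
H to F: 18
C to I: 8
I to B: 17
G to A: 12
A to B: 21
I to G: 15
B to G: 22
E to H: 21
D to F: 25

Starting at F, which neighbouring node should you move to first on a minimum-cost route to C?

H

Candidate routes:
F - D - E - C: 25+17+7 = 49
F - D - G - E - C: 25+8+11+7 = 51
F - H - E - C: 18+21+7 = 46
Cheapest is F - H - E - C at 46.
So from F the first move is to H.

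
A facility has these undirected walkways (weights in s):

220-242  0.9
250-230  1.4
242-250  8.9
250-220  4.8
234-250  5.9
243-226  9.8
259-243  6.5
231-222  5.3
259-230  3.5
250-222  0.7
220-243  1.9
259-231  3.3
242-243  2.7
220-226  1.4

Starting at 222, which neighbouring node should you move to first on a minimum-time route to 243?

250

Enumerating some paths:
222–250–230–259–243: 0.7+1.4+3.5+6.5 = 12.1
222–250–220–242–243: 0.7+4.8+0.9+2.7 = 9.1
222–250–242–243: 0.7+8.9+2.7 = 12.3
222–250–220–243: 0.7+4.8+1.9 = 7.4
Cheapest is 222–250–220–243 at 7.4 s.
So from 222 the first move is to 250.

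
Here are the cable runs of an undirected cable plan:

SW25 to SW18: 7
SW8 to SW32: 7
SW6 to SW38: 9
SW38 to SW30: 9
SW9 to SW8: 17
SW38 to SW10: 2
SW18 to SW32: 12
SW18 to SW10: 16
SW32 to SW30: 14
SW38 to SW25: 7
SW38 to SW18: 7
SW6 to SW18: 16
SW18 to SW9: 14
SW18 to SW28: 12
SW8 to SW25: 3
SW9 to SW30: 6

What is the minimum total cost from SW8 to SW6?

19

Settle nodes by increasing distance from SW8:
SW8: 0
SW25: 3  (via SW8)
SW32: 7  (via SW8)
SW18: 10  (via SW25)
SW38: 10  (via SW25)
SW10: 12  (via SW38)
SW9: 17  (via SW8)
SW6: 19  (via SW38)
Shortest route: SW8–SW25–SW38–SW6 = 19.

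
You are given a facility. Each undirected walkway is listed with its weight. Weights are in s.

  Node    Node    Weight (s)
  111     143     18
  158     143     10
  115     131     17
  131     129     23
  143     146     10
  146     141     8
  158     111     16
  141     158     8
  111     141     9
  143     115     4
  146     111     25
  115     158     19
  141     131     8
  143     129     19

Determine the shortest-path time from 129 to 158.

29 s

Compare a few routes:
129 - 143 - 146 - 141 - 158: 19+10+8+8 = 45
129 - 143 - 158: 19+10 = 29
129 - 131 - 141 - 158: 23+8+8 = 39
129 - 143 - 115 - 158: 19+4+19 = 42
The minimum is 29 s via 129 - 143 - 158.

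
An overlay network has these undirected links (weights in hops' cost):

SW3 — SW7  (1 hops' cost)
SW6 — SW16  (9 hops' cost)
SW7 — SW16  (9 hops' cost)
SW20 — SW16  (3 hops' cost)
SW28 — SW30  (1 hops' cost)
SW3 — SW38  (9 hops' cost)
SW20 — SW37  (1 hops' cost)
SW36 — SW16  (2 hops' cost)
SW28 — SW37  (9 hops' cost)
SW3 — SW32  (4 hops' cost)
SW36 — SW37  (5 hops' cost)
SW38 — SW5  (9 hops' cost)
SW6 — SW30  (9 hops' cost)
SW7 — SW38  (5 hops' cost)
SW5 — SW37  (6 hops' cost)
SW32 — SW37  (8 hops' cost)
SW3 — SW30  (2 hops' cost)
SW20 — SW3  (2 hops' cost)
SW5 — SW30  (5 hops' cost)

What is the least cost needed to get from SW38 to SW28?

Settle nodes by increasing distance from SW38:
SW38: 0
SW7: 5  (via SW38)
SW3: 6  (via SW7)
SW20: 8  (via SW3)
SW30: 8  (via SW3)
SW5: 9  (via SW38)
SW28: 9  (via SW30)
Shortest route: SW38–SW7–SW3–SW30–SW28 = 9 hops' cost.

9 hops' cost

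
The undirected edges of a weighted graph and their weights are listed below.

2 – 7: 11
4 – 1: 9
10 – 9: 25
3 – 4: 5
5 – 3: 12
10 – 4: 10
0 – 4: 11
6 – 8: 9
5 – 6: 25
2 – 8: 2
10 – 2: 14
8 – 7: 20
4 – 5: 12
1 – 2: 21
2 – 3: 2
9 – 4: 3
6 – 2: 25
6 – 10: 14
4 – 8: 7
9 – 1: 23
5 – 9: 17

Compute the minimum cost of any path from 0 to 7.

29

Shortest distances from 0:
0: 0
4: 11  (via 0)
9: 14  (via 4)
3: 16  (via 4)
2: 18  (via 3)
8: 18  (via 4)
1: 20  (via 4)
10: 21  (via 4)
5: 23  (via 4)
6: 27  (via 8)
7: 29  (via 2)
Shortest route: 0–4–3–2–7 = 29.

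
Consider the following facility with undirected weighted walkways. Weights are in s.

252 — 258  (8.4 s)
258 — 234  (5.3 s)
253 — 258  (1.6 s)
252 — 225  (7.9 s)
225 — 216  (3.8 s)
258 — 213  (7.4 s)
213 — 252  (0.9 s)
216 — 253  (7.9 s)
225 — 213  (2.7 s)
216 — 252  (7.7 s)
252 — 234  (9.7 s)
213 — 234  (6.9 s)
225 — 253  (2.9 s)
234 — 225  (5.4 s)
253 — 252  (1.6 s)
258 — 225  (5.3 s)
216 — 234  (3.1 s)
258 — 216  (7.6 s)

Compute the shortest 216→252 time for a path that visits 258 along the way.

10.8 s

Shortest 216→258: 216 → 258 = 7.6
Shortest 258→252: 258 → 253 → 252 = 3.2
Total via 258: 7.6 + 3.2 = 10.8 s.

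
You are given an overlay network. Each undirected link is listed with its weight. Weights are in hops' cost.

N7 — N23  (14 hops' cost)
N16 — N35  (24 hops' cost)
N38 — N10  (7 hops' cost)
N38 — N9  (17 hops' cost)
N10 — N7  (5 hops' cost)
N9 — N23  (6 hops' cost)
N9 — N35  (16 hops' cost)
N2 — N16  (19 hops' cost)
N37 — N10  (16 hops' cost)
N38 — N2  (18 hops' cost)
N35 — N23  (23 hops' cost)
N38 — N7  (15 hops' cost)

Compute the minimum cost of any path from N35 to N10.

40 hops' cost

Shortest distances from N35:
N35: 0
N9: 16  (via N35)
N23: 22  (via N9)
N16: 24  (via N35)
N38: 33  (via N9)
N7: 36  (via N23)
N10: 40  (via N38)
Shortest route: N35–N9–N38–N10 = 40 hops' cost.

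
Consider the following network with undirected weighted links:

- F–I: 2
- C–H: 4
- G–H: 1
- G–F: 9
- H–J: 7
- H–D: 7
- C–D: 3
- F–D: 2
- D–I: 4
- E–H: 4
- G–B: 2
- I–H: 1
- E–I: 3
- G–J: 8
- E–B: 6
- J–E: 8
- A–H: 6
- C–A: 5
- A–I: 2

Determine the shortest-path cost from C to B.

7

Settle nodes by increasing distance from C:
C: 0
D: 3  (via C)
H: 4  (via C)
A: 5  (via C)
F: 5  (via D)
G: 5  (via H)
I: 5  (via H)
B: 7  (via G)
Shortest route: C–H–G–B = 7.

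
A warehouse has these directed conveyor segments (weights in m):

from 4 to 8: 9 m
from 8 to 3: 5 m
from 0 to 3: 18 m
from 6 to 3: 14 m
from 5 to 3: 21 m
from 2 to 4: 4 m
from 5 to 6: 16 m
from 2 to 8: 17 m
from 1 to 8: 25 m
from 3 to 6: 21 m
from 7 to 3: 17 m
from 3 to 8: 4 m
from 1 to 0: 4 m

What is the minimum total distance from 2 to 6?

39 m

Compare a few routes:
2 - 4 - 8 - 3 - 6: 4+9+5+21 = 39
2 - 8 - 3 - 6: 17+5+21 = 43
The minimum is 39 m via 2 - 4 - 8 - 3 - 6.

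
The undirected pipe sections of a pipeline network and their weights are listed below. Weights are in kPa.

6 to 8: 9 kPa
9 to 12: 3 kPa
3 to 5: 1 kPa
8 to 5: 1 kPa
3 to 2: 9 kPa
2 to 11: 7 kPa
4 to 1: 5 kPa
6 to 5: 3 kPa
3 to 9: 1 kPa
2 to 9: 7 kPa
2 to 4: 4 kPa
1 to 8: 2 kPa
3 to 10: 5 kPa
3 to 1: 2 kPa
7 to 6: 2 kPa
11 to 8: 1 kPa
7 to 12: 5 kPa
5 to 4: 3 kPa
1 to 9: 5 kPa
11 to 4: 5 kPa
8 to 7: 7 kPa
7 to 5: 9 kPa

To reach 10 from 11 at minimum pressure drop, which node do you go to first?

8

Candidate routes:
11 - 8 - 1 - 9 - 3 - 10: 1+2+5+1+5 = 14
11 - 8 - 1 - 3 - 10: 1+2+2+5 = 10
11 - 8 - 5 - 3 - 10: 1+1+1+5 = 8
11 - 4 - 5 - 3 - 10: 5+3+1+5 = 14
Cheapest is 11 - 8 - 5 - 3 - 10 at 8 kPa.
So from 11 the first move is to 8.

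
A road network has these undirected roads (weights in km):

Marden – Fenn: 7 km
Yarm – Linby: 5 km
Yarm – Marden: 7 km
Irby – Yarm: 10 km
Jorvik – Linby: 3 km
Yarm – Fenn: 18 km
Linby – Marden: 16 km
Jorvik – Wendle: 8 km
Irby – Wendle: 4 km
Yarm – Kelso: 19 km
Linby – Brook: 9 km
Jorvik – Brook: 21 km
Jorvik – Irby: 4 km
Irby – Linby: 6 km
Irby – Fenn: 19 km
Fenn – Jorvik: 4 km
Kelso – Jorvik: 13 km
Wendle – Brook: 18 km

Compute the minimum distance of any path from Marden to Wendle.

Shortest distances from Marden:
Marden: 0
Fenn: 7  (via Marden)
Yarm: 7  (via Marden)
Jorvik: 11  (via Fenn)
Linby: 12  (via Yarm)
Irby: 15  (via Jorvik)
Wendle: 19  (via Jorvik)
Shortest route: Marden → Fenn → Jorvik → Wendle = 19 km.

19 km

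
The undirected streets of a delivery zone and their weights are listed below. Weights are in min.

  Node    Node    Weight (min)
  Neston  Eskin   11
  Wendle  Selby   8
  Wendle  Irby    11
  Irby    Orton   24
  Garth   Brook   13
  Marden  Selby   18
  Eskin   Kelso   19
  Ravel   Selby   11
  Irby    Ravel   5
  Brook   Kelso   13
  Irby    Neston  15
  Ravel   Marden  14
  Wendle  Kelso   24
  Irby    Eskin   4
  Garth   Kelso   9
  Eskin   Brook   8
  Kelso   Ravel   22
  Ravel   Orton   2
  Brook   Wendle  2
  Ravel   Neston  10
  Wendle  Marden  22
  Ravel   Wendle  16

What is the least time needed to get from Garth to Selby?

23 min

Shortest distances from Garth:
Garth: 0
Kelso: 9  (via Garth)
Brook: 13  (via Garth)
Wendle: 15  (via Brook)
Eskin: 21  (via Brook)
Selby: 23  (via Wendle)
Shortest route: Garth–Brook–Wendle–Selby = 23 min.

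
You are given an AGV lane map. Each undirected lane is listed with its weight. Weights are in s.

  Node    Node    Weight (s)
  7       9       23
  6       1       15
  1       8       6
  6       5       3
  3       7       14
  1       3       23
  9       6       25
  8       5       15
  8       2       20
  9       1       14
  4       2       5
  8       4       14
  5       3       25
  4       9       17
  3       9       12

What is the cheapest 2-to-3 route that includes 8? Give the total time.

48 s

Shortest 2→8: 2–4–8 = 19
Shortest 8→3: 8–1–3 = 29
Total via 8: 19 + 29 = 48 s.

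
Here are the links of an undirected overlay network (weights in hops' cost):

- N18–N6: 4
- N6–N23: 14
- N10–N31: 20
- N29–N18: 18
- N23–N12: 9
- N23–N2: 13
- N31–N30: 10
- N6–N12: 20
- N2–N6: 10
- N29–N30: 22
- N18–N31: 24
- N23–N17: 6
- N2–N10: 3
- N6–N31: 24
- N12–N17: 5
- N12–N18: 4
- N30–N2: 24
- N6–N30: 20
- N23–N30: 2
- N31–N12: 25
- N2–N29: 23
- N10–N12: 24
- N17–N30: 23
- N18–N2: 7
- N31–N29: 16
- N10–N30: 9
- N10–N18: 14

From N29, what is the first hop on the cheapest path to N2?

N2

Candidate routes:
N29 → N18 → N2: 18+7 = 25
N29 → N2: 23 = 23
N29 → N18 → N6 → N2: 18+4+10 = 32
The minimum is 23 hops' cost via N29 → N2.
So from N29 the first move is to N2.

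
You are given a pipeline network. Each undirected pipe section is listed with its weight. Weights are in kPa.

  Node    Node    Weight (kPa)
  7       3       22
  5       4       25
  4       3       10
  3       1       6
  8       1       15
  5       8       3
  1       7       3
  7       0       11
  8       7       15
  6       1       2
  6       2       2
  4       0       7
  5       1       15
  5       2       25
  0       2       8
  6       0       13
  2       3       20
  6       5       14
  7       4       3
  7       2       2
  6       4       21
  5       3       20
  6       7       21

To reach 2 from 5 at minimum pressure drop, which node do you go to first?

Candidate routes:
5–6–2: 14+2 = 16
5–8–7–2: 3+15+2 = 20
5–1–7–2: 15+3+2 = 20
5–1–6–2: 15+2+2 = 19
The minimum is 16 kPa via 5–6–2.
So from 5 the first move is to 6.

6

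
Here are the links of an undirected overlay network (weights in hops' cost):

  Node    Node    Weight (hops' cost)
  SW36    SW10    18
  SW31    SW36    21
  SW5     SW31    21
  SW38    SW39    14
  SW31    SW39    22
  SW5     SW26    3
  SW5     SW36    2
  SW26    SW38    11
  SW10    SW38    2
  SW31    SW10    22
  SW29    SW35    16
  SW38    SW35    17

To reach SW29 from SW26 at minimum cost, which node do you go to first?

Enumerating some paths:
SW26 - SW38 - SW35 - SW29: 11+17+16 = 44
SW26 - SW5 - SW36 - SW10 - SW38 - SW35 - SW29: 3+2+18+2+17+16 = 58
The minimum is 44 hops' cost via SW26 - SW38 - SW35 - SW29.
So from SW26 the first move is to SW38.

SW38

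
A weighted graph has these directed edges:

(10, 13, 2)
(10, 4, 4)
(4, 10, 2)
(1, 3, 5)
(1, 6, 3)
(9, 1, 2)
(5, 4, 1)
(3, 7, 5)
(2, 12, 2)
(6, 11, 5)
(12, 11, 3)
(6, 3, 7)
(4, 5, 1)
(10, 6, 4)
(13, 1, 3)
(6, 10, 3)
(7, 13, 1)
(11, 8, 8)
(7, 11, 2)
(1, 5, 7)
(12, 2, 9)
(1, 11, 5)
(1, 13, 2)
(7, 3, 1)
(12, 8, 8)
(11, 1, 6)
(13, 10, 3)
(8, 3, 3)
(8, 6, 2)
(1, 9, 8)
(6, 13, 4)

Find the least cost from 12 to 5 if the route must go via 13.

19

Best 12 to 13: 12–11–1–13 costing 11
Best 13 to 5: 13–10–4–5 costing 8
Total via 13: 11 + 8 = 19.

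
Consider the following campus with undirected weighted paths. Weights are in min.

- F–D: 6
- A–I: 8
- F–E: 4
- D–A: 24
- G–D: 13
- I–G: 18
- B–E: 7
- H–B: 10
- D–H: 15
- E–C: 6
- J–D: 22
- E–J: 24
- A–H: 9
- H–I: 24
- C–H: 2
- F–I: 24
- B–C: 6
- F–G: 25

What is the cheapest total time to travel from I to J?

Enumerating some paths:
I - A - H - C - E - J: 8+9+2+6+24 = 49
I - F - E - J: 24+4+24 = 52
The minimum is 49 min via I - A - H - C - E - J.

49 min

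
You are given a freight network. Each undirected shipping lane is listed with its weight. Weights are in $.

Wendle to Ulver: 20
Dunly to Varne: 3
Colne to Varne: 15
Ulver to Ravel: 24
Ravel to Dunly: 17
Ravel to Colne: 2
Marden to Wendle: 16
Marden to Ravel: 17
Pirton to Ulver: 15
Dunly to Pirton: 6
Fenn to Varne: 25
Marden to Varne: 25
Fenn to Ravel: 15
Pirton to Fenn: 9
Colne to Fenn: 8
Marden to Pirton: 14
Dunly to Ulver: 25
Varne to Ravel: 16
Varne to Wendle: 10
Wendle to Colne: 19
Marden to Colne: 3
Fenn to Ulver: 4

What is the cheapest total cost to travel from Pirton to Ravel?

$19

Shortest distances from Pirton:
Pirton: 0
Dunly: 6  (via Pirton)
Varne: 9  (via Dunly)
Fenn: 9  (via Pirton)
Ulver: 13  (via Fenn)
Marden: 14  (via Pirton)
Colne: 17  (via Fenn)
Ravel: 19  (via Colne)
Shortest route: Pirton → Fenn → Colne → Ravel = $19.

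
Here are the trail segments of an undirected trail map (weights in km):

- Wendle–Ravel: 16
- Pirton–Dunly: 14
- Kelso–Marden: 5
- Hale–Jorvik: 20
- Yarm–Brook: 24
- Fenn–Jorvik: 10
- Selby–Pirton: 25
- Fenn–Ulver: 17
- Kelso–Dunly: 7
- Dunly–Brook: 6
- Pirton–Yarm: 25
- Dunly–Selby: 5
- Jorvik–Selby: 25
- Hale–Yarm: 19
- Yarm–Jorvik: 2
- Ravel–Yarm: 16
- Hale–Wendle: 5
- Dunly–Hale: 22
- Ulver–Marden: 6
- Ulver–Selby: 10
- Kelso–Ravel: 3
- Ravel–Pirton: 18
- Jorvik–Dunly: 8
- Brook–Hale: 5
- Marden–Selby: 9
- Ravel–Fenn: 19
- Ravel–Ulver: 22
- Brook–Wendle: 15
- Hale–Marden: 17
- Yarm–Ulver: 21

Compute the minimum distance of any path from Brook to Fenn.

Compare a few routes:
Brook → Hale → Jorvik → Fenn: 5+20+10 = 35
Brook → Dunly → Jorvik → Fenn: 6+8+10 = 24
Brook → Dunly → Kelso → Ravel → Fenn: 6+7+3+19 = 35
The minimum is 24 km via Brook → Dunly → Jorvik → Fenn.

24 km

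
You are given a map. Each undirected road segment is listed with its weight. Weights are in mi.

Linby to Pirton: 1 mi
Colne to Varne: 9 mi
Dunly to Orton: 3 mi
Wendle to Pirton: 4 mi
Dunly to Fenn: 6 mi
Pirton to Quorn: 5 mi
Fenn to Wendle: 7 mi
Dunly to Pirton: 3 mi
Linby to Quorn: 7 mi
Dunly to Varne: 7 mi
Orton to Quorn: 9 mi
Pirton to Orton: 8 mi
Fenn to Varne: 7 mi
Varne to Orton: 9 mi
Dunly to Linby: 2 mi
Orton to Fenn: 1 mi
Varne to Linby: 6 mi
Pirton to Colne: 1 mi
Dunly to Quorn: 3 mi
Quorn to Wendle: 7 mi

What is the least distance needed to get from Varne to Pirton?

Compare a few routes:
Varne → Dunly → Pirton: 7+3 = 10
Varne → Dunly → Linby → Pirton: 7+2+1 = 10
Varne → Linby → Pirton: 6+1 = 7
Varne → Colne → Pirton: 9+1 = 10
The minimum is 7 mi via Varne → Linby → Pirton.

7 mi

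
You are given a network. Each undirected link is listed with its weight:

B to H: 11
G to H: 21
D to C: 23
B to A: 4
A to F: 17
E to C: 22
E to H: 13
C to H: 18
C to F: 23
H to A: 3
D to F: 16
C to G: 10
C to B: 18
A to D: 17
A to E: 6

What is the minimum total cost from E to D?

23

Shortest distances from E:
E: 0
A: 6  (via E)
H: 9  (via A)
B: 10  (via A)
C: 22  (via E)
D: 23  (via A)
Shortest route: E–A–D = 23.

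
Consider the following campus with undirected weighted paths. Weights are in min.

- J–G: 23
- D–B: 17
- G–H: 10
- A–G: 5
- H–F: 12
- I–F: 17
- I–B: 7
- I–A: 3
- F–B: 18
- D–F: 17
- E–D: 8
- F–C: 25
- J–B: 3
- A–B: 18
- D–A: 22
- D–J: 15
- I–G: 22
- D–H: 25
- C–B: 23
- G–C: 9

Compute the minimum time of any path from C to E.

44 min

Compare a few routes:
C - G - A - D - E: 9+5+22+8 = 44
C - B - D - E: 23+17+8 = 48
Cheapest is C - G - A - D - E at 44 min.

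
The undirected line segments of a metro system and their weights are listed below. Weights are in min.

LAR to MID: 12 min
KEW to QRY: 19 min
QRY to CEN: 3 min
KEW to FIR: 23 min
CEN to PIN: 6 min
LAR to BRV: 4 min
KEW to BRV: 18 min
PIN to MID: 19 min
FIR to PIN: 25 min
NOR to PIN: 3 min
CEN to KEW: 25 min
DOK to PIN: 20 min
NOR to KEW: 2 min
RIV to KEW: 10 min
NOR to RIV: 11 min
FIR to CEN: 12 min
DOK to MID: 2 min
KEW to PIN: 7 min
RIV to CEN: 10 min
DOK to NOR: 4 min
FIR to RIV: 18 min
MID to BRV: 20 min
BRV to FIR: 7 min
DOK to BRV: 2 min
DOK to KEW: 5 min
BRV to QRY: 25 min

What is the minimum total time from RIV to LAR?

21 min

Settle nodes by increasing distance from RIV:
RIV: 0
KEW: 10  (via RIV)
CEN: 10  (via RIV)
NOR: 11  (via RIV)
QRY: 13  (via CEN)
PIN: 14  (via NOR)
DOK: 15  (via KEW)
MID: 17  (via DOK)
BRV: 17  (via DOK)
FIR: 18  (via RIV)
LAR: 21  (via BRV)
Shortest route: RIV–KEW–DOK–BRV–LAR = 21 min.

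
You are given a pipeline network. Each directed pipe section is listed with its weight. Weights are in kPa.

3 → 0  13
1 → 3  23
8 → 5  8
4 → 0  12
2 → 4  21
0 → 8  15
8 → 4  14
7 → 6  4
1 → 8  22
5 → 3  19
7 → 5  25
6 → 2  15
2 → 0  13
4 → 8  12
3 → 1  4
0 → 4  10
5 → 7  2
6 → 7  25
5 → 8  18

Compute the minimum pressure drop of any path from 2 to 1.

59 kPa

Enumerating some paths:
2 - 4 - 8 - 5 - 3 - 1: 21+12+8+19+4 = 64
2 - 0 - 8 - 5 - 3 - 1: 13+15+8+19+4 = 59
2 - 0 - 4 - 8 - 5 - 3 - 1: 13+10+12+8+19+4 = 66
The minimum is 59 kPa via 2 - 0 - 8 - 5 - 3 - 1.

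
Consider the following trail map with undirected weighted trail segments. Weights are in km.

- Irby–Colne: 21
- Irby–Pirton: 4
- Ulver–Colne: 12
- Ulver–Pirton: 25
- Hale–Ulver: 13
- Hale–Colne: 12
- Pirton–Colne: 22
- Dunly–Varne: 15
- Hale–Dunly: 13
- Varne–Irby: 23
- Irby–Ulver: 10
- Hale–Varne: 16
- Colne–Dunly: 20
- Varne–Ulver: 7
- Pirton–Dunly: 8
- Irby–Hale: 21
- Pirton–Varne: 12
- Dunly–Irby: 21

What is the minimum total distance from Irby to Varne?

Settle nodes by increasing distance from Irby:
Irby: 0
Pirton: 4  (via Irby)
Ulver: 10  (via Irby)
Dunly: 12  (via Pirton)
Varne: 16  (via Pirton)
Shortest route: Irby–Pirton–Varne = 16 km.

16 km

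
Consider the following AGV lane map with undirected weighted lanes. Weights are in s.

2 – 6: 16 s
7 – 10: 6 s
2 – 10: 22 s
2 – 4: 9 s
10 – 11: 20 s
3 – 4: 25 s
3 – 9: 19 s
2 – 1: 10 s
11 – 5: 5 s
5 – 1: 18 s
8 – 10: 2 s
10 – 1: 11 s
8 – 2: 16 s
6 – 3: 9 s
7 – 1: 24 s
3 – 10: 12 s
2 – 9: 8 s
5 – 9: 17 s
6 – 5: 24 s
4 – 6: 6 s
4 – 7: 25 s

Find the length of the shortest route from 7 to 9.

Running Dijkstra from 7:
7: 0
10: 6  (via 7)
8: 8  (via 10)
1: 17  (via 10)
3: 18  (via 10)
2: 24  (via 8)
4: 25  (via 7)
11: 26  (via 10)
6: 27  (via 3)
5: 31  (via 11)
9: 32  (via 2)
Shortest route: 7 → 10 → 8 → 2 → 9 = 32 s.

32 s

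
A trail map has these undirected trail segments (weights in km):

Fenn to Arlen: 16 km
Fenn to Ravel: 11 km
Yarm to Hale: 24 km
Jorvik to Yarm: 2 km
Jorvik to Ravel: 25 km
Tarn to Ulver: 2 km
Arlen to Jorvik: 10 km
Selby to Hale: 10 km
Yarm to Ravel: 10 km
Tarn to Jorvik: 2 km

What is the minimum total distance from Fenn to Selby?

Shortest distances from Fenn:
Fenn: 0
Ravel: 11  (via Fenn)
Arlen: 16  (via Fenn)
Yarm: 21  (via Ravel)
Jorvik: 23  (via Yarm)
Tarn: 25  (via Jorvik)
Ulver: 27  (via Tarn)
Hale: 45  (via Yarm)
Selby: 55  (via Hale)
Shortest route: Fenn–Ravel–Yarm–Hale–Selby = 55 km.

55 km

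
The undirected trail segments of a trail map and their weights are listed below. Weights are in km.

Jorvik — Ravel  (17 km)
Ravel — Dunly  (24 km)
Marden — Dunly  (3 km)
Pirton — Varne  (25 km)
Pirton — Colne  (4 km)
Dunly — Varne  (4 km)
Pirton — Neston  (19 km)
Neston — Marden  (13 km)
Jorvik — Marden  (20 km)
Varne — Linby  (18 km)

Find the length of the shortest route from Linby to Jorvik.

Shortest distances from Linby:
Linby: 0
Varne: 18  (via Linby)
Dunly: 22  (via Varne)
Marden: 25  (via Dunly)
Neston: 38  (via Marden)
Pirton: 43  (via Varne)
Jorvik: 45  (via Marden)
Shortest route: Linby → Varne → Dunly → Marden → Jorvik = 45 km.

45 km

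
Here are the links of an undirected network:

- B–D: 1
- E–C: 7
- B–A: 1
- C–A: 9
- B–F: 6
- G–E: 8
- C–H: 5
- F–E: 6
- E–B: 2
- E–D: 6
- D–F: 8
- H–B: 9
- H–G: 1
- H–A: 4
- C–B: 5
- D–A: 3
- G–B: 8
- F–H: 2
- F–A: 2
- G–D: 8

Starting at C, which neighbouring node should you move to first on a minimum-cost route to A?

B

Candidate routes:
C - B - A: 5+1 = 6
C - H - A: 5+4 = 9
C - H - F - A: 5+2+2 = 9
The minimum is 6 via C - B - A.
So from C the first move is to B.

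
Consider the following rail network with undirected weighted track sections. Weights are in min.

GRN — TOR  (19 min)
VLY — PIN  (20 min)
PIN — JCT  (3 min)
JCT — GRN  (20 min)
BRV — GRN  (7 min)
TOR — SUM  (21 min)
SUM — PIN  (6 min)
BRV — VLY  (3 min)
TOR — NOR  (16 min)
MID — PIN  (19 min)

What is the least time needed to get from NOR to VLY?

45 min

Running Dijkstra from NOR:
NOR: 0
TOR: 16  (via NOR)
GRN: 35  (via TOR)
SUM: 37  (via TOR)
BRV: 42  (via GRN)
PIN: 43  (via SUM)
VLY: 45  (via BRV)
Shortest route: NOR–TOR–GRN–BRV–VLY = 45 min.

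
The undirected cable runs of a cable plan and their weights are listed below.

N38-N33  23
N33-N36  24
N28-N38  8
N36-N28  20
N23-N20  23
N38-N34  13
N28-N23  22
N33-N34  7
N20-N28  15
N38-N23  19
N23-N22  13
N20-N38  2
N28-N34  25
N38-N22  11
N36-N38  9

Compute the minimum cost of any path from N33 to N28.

Running Dijkstra from N33:
N33: 0
N34: 7  (via N33)
N38: 20  (via N34)
N20: 22  (via N38)
N36: 24  (via N33)
N28: 28  (via N38)
Shortest route: N33–N34–N38–N28 = 28.

28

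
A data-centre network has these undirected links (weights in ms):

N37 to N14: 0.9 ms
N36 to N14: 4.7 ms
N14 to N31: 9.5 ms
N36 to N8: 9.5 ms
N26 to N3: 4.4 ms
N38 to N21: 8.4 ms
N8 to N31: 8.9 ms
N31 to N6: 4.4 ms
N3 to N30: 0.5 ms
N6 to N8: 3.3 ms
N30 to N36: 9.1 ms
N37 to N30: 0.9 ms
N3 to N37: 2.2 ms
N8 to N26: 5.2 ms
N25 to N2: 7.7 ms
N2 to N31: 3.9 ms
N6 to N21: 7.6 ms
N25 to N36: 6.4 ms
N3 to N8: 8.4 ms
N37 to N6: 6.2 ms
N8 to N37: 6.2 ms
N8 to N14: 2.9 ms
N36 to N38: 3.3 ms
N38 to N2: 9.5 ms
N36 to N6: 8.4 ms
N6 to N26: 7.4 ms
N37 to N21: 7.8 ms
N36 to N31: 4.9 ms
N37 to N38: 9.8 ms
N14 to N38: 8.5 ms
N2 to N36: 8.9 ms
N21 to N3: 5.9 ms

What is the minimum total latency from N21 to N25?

18.1 ms

Settle nodes by increasing distance from N21:
N21: 0
N3: 5.9  (via N21)
N30: 6.4  (via N3)
N37: 7.3  (via N30)
N6: 7.6  (via N21)
N14: 8.2  (via N37)
N38: 8.4  (via N21)
N26: 10.3  (via N3)
N8: 10.9  (via N6)
N36: 11.7  (via N38)
N31: 12  (via N6)
N2: 15.9  (via N31)
N25: 18.1  (via N36)
Shortest route: N21–N38–N36–N25 = 18.1 ms.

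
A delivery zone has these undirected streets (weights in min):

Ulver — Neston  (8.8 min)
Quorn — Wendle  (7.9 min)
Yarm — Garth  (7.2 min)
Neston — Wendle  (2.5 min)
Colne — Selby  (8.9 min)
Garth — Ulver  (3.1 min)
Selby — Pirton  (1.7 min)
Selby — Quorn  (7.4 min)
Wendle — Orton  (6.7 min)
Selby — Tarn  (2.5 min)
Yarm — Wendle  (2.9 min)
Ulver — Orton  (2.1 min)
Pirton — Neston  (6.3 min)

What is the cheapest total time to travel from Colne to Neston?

Running Dijkstra from Colne:
Colne: 0
Selby: 8.9  (via Colne)
Pirton: 10.6  (via Selby)
Tarn: 11.4  (via Selby)
Quorn: 16.3  (via Selby)
Neston: 16.9  (via Pirton)
Shortest route: Colne → Selby → Pirton → Neston = 16.9 min.

16.9 min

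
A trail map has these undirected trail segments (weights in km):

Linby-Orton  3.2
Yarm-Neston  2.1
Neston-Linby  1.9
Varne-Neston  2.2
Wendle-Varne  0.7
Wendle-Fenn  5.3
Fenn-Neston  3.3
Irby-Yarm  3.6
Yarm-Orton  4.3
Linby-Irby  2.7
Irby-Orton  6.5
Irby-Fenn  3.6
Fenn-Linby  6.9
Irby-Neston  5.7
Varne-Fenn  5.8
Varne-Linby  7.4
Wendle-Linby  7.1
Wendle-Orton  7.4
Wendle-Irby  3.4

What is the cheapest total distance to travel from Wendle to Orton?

Enumerating some paths:
Wendle - Orton: 7.4 = 7.4
Wendle - Varne - Neston - Yarm - Orton: 0.7+2.2+2.1+4.3 = 9.3
Wendle - Irby - Linby - Orton: 3.4+2.7+3.2 = 9.3
Wendle - Varne - Neston - Linby - Orton: 0.7+2.2+1.9+3.2 = 8
Cheapest is Wendle - Orton at 7.4 km.

7.4 km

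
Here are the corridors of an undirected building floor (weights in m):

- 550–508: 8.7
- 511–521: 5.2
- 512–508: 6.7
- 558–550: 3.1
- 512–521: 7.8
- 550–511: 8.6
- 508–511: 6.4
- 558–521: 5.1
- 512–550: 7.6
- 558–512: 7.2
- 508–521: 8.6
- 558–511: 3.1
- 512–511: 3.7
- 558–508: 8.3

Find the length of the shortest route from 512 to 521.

Settle nodes by increasing distance from 512:
512: 0
511: 3.7  (via 512)
508: 6.7  (via 512)
558: 6.8  (via 511)
550: 7.6  (via 512)
521: 7.8  (via 512)
Shortest route: 512 → 521 = 7.8 m.

7.8 m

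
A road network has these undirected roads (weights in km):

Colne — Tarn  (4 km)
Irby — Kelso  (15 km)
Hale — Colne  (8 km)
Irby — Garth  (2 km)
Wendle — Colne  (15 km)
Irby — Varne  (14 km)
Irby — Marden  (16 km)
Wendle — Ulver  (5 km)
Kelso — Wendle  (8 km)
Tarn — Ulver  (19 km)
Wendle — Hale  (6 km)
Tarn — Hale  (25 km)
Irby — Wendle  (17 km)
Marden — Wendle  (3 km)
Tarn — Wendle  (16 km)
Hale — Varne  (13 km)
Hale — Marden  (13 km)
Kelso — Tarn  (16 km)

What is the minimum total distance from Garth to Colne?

Shortest distances from Garth:
Garth: 0
Irby: 2  (via Garth)
Varne: 16  (via Irby)
Kelso: 17  (via Irby)
Marden: 18  (via Irby)
Wendle: 19  (via Irby)
Ulver: 24  (via Wendle)
Hale: 25  (via Wendle)
Tarn: 33  (via Kelso)
Colne: 33  (via Hale)
Shortest route: Garth → Irby → Wendle → Hale → Colne = 33 km.

33 km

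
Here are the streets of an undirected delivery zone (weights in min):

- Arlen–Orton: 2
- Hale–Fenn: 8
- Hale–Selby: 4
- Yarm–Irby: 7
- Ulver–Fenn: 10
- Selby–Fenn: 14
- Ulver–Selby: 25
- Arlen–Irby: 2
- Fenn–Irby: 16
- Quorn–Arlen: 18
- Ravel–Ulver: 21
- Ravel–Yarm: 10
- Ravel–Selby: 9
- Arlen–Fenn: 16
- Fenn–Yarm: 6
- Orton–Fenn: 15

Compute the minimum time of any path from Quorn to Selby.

Shortest distances from Quorn:
Quorn: 0
Arlen: 18  (via Quorn)
Orton: 20  (via Arlen)
Irby: 20  (via Arlen)
Yarm: 27  (via Irby)
Fenn: 33  (via Yarm)
Ravel: 37  (via Yarm)
Hale: 41  (via Fenn)
Ulver: 43  (via Fenn)
Selby: 45  (via Hale)
Shortest route: Quorn–Arlen–Irby–Yarm–Fenn–Hale–Selby = 45 min.

45 min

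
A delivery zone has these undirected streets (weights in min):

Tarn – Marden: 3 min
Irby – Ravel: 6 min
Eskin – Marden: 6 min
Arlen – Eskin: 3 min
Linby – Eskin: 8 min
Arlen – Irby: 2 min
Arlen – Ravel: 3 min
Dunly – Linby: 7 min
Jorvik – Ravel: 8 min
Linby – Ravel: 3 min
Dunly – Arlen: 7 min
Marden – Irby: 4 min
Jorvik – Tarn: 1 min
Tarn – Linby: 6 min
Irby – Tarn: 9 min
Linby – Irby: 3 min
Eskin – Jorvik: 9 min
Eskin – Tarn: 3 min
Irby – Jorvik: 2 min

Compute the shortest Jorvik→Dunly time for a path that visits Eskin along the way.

Shortest Jorvik→Eskin: Jorvik → Tarn → Eskin = 4
Shortest Eskin→Dunly: Eskin → Arlen → Dunly = 10
Total via Eskin: 4 + 10 = 14 min.

14 min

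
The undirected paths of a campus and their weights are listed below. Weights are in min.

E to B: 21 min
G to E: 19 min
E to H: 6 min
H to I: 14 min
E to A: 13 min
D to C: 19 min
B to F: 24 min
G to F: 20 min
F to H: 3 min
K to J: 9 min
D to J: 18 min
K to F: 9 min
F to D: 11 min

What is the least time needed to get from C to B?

Enumerating some paths:
C–D–F–B: 19+11+24 = 54
C–D–F–H–E–B: 19+11+3+6+21 = 60
C–D–J–K–F–B: 19+18+9+9+24 = 79
The minimum is 54 min via C–D–F–B.

54 min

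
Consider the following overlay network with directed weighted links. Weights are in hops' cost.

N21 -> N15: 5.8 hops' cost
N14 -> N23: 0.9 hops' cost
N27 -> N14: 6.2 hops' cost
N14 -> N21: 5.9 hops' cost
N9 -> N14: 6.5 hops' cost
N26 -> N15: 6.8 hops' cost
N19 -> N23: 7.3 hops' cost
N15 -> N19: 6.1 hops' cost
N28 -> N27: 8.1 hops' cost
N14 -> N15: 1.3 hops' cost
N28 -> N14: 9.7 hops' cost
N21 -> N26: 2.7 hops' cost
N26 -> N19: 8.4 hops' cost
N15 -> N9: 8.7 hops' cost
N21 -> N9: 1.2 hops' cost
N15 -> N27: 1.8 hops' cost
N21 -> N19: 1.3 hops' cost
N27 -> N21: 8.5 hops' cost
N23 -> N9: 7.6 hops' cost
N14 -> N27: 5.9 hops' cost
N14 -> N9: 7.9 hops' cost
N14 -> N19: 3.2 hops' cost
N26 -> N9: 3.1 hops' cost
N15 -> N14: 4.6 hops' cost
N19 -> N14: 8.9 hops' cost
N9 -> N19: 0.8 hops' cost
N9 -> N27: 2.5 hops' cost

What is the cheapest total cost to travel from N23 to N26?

21.3 hops' cost

Shortest distances from N23:
N23: 0
N9: 7.6  (via N23)
N19: 8.4  (via N9)
N27: 10.1  (via N9)
N14: 14.1  (via N9)
N15: 15.4  (via N14)
N21: 18.6  (via N27)
N26: 21.3  (via N21)
Shortest route: N23–N9–N27–N21–N26 = 21.3 hops' cost.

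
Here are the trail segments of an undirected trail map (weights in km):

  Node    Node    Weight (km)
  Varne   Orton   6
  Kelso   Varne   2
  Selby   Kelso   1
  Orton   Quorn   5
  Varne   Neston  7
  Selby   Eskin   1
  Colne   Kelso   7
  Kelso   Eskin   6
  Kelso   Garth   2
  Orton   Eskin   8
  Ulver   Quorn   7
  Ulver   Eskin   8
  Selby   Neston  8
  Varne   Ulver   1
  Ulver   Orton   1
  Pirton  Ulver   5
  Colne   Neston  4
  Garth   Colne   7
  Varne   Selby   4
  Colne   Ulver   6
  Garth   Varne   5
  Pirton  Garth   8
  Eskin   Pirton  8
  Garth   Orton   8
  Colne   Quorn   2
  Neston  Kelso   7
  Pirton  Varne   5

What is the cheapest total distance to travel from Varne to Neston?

Compare a few routes:
Varne - Neston: 7 = 7
Varne - Kelso - Neston: 2+7 = 9
Varne - Kelso - Selby - Neston: 2+1+8 = 11
Cheapest is Varne - Neston at 7 km.

7 km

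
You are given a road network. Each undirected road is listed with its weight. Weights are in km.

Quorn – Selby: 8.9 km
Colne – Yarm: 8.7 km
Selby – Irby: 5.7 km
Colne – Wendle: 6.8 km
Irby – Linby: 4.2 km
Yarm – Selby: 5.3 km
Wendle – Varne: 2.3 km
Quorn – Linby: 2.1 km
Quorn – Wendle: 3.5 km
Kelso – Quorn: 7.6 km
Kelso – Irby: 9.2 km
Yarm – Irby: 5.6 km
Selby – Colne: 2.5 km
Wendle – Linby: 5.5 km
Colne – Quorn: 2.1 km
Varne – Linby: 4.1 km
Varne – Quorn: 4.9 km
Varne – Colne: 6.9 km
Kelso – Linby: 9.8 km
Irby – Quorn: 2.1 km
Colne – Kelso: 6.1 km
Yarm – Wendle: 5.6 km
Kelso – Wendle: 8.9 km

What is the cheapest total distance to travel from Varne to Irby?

7 km

Running Dijkstra from Varne:
Varne: 0
Wendle: 2.3  (via Varne)
Linby: 4.1  (via Varne)
Quorn: 4.9  (via Varne)
Colne: 6.9  (via Varne)
Irby: 7  (via Quorn)
Shortest route: Varne → Quorn → Irby = 7 km.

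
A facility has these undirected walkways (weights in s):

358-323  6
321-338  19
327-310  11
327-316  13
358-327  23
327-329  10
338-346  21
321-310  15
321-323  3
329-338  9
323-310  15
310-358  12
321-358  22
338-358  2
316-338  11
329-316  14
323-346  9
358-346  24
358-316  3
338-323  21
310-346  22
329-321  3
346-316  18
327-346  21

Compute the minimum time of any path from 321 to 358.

9 s

Enumerating some paths:
321–329–316–358: 3+14+3 = 20
321–329–338–358: 3+9+2 = 14
321–323–358: 3+6 = 9
The minimum is 9 s via 321–323–358.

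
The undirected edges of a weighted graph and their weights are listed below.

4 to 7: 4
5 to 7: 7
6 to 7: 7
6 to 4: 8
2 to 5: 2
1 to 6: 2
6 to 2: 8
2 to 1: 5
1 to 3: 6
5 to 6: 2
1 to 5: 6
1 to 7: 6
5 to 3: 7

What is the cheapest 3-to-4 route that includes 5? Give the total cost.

17

Shortest 3→5: 3 → 5 = 7
Shortest 5→4: 5 → 6 → 4 = 10
Total via 5: 7 + 10 = 17.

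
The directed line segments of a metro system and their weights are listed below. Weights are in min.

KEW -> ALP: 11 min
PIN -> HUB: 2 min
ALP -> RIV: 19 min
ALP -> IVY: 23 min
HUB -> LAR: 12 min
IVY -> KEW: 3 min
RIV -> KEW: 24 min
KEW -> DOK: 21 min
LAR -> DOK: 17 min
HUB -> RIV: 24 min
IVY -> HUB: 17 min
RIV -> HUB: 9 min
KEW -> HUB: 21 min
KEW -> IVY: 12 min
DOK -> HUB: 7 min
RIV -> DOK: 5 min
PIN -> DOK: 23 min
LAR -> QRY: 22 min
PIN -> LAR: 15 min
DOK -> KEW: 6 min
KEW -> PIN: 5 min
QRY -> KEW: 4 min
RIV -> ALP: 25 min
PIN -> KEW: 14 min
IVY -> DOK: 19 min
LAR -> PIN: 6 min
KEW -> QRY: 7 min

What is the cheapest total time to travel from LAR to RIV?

Settle nodes by increasing distance from LAR:
LAR: 0
PIN: 6  (via LAR)
HUB: 8  (via PIN)
DOK: 17  (via LAR)
KEW: 20  (via PIN)
QRY: 22  (via LAR)
ALP: 31  (via KEW)
IVY: 32  (via KEW)
RIV: 32  (via HUB)
Shortest route: LAR–PIN–HUB–RIV = 32 min.

32 min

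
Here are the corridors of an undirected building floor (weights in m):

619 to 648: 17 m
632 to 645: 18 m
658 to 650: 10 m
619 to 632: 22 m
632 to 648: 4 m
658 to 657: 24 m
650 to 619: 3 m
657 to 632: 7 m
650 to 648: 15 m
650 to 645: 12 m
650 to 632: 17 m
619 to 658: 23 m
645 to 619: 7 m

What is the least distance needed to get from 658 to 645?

20 m

Running Dijkstra from 658:
658: 0
650: 10  (via 658)
619: 13  (via 650)
645: 20  (via 619)
Shortest route: 658 → 650 → 619 → 645 = 20 m.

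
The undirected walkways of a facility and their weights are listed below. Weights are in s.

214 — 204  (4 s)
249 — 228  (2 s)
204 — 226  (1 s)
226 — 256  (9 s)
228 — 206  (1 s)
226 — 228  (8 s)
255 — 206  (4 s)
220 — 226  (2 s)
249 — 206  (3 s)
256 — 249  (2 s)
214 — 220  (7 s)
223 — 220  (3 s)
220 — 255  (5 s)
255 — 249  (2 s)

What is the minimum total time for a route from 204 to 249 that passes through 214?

18 s

Best 204 to 214: 204–214 costing 4
Shortest 214→249: 214–220–255–249 = 14
Total via 214: 4 + 14 = 18 s.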